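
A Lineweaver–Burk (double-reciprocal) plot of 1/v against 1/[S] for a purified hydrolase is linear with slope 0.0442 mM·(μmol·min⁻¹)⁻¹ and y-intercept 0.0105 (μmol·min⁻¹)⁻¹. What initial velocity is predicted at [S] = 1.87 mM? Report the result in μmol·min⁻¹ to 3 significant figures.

The y-intercept is 1/Vmax, so Vmax = 1/0.0105 = 95.2 μmol·min⁻¹.
The slope is Km/Vmax, so Km = 0.0442 × 95.2 = 4.21 mM.
Then v = 95.2 × 1.87/(4.21 + 1.87) = 29.3 μmol·min⁻¹.

29.3 μmol·min⁻¹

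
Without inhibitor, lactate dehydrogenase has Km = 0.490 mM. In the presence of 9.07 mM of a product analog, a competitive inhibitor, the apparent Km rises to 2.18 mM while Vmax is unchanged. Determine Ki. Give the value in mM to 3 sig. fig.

2.63 mM

Competitive: Km,app = α·Km with α = 1 + [I]/Ki.
α = Km,app/Km = 2.18/0.490 = 4.449.
Ki = [I]/(α − 1) = 9.07/3.449 = 2.63 mM.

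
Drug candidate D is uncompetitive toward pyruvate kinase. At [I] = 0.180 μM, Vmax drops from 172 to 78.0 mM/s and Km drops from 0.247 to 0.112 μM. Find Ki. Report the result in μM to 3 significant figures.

Uncompetitive: Vmax,app = Vmax/α (and Km,app = Km/α) with α = 1 + [I]/Ki.
α = Vmax/Vmax,app = 172/78.0 = 2.205.
Ki = [I]/(α − 1) = 0.180/1.205 = 0.149 μM.

0.149 μM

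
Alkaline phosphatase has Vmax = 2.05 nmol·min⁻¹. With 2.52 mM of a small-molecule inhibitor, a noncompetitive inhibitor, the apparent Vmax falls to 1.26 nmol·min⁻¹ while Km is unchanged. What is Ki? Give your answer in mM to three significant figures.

Noncompetitive: Vmax,app = Vmax/α with α = 1 + [I]/Ki.
α = Vmax/Vmax,app = 2.05/1.26 = 1.627.
Ki = [I]/(α − 1) = 2.52/0.6270 = 4.02 mM.

4.02 mM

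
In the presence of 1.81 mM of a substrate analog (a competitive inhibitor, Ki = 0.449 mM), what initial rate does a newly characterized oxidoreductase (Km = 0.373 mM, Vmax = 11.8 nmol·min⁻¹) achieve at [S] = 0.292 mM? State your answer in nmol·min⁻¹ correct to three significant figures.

α = 1 + [I]/Ki = 1 + 1.81/0.449 = 5.031.
For a competitive inhibitor, Vmax is unchanged and the apparent Km becomes α·Km: Km,app = 1.88 mM, Vmax,app = 11.8 nmol·min⁻¹.
v = Vmax,app·[S]/(Km,app + [S]) = 11.8 × 0.292/(1.88 + 0.292) = 1.59 nmol·min⁻¹.

1.59 nmol·min⁻¹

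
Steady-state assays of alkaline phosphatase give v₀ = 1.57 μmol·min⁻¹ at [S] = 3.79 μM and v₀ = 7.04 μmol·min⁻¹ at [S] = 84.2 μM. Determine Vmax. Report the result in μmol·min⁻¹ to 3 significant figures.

8.42 μmol·min⁻¹

From v = Vmax[S]/(Km+[S]), each point gives Vmax = v(Km+[S])/[S].
Equating: 1.57(Km+3.79)/3.79 = 7.04(Km+84.2)/84.2.
0.4142·Km + 1.57 = 0.08361·Km + 7.04, so (0.4142 − 0.08361)·Km = 7.04 − 1.57.
Km = 5.470/0.3306 = 16.5 μM; then Vmax = 1.57(16.5+3.79)/3.79 = 8.42 μmol·min⁻¹.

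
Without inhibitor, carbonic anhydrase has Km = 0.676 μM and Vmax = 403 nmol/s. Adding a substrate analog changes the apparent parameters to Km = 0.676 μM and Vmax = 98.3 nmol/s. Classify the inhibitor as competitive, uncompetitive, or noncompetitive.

Vmax decreases (403 → 98.3 nmol/s) while Km is unchanged — pure noncompetitive inhibition.

noncompetitive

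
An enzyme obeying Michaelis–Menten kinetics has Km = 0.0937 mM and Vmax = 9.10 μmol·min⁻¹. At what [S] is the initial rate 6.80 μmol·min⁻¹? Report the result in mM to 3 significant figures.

Rearranging v = Vmax[S]/(Km+[S]) gives [S] = Km·v/(Vmax − v).
[S] = 0.0937 × 6.80 / (9.10 − 6.80) = 0.6372/2.300 = 0.277 mM.

0.277 mM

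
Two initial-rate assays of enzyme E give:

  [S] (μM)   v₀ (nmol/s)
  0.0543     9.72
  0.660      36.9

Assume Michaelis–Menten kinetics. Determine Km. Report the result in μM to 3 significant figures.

In reciprocal form, 1/v = (Km/Vmax)·(1/[S]) + 1/Vmax. The two points give (1/[S], 1/v) = (18.42, 0.1029) and (1.515, 0.02710).
Slope = (0.1029 − 0.02710)/(18.42 − 1.515) = 0.004484; intercept = 0.1029 − 0.004484×18.42 = 0.02031.
Vmax = 1/intercept = 49.2 nmol/s; Km = slope × Vmax = 0.004484 × 49.2 = 0.221 μM.

0.221 μM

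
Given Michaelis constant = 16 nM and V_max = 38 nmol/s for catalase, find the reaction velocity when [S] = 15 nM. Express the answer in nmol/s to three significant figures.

v = Vmax·[S]/(Km + [S]) = 38 × 15 / (16 + 15)
  = 570.0 / 31.00 = 18.4 nmol/s.

18.4 nmol/s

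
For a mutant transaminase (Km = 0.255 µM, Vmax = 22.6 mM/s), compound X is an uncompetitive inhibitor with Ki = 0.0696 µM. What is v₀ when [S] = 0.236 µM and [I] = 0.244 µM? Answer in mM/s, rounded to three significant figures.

4.05 mM/s

α = 1 + [I]/Ki = 1 + 0.244/0.0696 = 4.506.
For an uncompetitive inhibitor, both parameters are divided by α, giving Vmax/α and Km/α: Km,app = 0.0566 µM, Vmax,app = 5.02 mM/s.
v = Vmax,app·[S]/(Km,app + [S]) = 5.02 × 0.236/(0.0566 + 0.236) = 4.05 mM/s.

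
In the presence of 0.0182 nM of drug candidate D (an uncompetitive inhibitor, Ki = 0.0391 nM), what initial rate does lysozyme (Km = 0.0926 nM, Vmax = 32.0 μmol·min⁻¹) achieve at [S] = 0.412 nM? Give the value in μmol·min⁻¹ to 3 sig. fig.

α = 1 + [I]/Ki = 1 + 0.0182/0.0391 = 1.465.
For an uncompetitive inhibitor, both parameters are divided by α, giving Vmax/α and Km/α: Km,app = 0.0632 nM, Vmax,app = 21.8 μmol·min⁻¹.
v = Vmax,app·[S]/(Km,app + [S]) = 21.8 × 0.412/(0.0632 + 0.412) = 18.9 μmol·min⁻¹.

18.9 μmol·min⁻¹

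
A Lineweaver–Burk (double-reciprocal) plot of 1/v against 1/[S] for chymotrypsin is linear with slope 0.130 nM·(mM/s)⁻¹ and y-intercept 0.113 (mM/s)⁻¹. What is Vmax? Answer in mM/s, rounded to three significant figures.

The y-intercept of a Lineweaver–Burk plot equals 1/Vmax, so Vmax = 1/0.113 = 8.85 mM/s.

8.85 mM/s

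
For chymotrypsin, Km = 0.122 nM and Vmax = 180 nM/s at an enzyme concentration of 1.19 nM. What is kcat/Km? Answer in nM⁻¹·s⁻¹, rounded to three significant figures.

1240 nM⁻¹·s⁻¹

kcat = Vmax/[E]total = 180/1.19 = 151 s⁻¹.
kcat/Km = 151/0.122 = 1240 nM⁻¹·s⁻¹.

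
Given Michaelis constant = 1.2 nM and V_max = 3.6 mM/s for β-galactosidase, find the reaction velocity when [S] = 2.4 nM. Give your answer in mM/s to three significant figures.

v = Vmax·[S]/(Km + [S]) = 3.6 × 2.4 / (1.2 + 2.4)
  = 8.640 / 3.600 = 2.40 mM/s.

2.40 mM/s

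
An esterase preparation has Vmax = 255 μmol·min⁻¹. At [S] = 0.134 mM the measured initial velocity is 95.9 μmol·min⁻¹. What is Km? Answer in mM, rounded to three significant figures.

v/Vmax = 95.9/255 = 0.3761 = [S]/(Km+[S]).
So Km + [S] = [S]/0.3761 = 0.3563 mM, giving Km = 0.3563 − 0.134 = 0.222 mM.

0.222 mM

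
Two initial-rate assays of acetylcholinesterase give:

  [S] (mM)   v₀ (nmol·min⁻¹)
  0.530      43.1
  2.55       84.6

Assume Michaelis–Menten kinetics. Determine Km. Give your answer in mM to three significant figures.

0.862 mM

From v = Vmax[S]/(Km+[S]), each point gives Vmax = v(Km+[S])/[S].
Equating: 43.1(Km+0.530)/0.530 = 84.6(Km+2.55)/2.55.
81.32·Km + 43.1 = 33.18·Km + 84.6, so (81.32 − 33.18)·Km = 84.6 − 43.1.
Km = 41.50/48.14 = 0.862 mM; then Vmax = 43.1(0.862+0.530)/0.530 = 113 nmol·min⁻¹.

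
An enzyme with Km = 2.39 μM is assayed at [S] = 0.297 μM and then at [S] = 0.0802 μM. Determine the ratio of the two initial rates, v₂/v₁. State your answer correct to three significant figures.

Since Vmax cancels, v₂/v₁ = [S]₂(Km+[S]₁) / [S]₁(Km+[S]₂).
= 0.0802×(2.39+0.297) / (0.297×(2.39+0.0802)) = 0.2155/0.7336 = 0.294.

0.294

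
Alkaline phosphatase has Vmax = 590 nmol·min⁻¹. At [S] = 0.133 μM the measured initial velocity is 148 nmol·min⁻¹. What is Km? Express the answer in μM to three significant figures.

v/Vmax = 148/590 = 0.2508 = [S]/(Km+[S]).
So Km + [S] = [S]/0.2508 = 0.5302 μM, giving Km = 0.5302 − 0.133 = 0.397 μM.

0.397 μM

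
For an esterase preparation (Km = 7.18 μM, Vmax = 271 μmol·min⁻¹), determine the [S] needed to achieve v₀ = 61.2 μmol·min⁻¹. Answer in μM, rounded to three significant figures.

2.09 μM

The required fractional saturation is v/Vmax = 61.2/271 = 0.2258.
Then [S]/(Km+[S]) = 0.2258 ⇒ [S] = 7.18 × 0.2258/(1 − 0.2258) = 2.09 μM.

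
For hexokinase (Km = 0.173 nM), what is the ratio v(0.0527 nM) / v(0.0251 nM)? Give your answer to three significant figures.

The fractional saturations are [S]/(Km+[S]) = 0.0251/0.1981 = 0.1267 and 0.0527/0.2257 = 0.2335.
v₂/v₁ is just their ratio: 0.2335/0.1267 = 1.84.

1.84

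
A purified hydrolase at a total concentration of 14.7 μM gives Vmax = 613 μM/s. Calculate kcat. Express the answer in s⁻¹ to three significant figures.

41.7 s⁻¹

kcat = Vmax/[E]total = 613 μM/s / 14.7 μM = 41.7 s⁻¹.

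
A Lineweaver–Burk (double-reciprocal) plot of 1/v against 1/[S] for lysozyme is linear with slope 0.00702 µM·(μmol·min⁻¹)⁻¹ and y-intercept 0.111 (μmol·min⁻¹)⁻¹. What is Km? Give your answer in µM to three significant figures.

0.0632 µM

y-intercept = 1/Vmax ⇒ Vmax = 9.01 μmol·min⁻¹; slope = Km/Vmax ⇒ Km = slope × Vmax.
Km = 0.00702 × 9.01 = 0.0632 µM.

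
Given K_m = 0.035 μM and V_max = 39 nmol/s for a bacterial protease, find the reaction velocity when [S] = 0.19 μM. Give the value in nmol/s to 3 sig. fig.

[S]/(Km+[S]) = 0.19/0.2250 = 0.8444, the fractional saturation.
v = 0.8444 × Vmax = 0.8444 × 39 = 32.9 nmol/s.

32.9 nmol/s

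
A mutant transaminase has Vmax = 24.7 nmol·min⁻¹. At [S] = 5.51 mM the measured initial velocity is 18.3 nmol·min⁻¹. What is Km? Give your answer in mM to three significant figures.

v/Vmax = 18.3/24.7 = 0.7409 = [S]/(Km+[S]).
So Km + [S] = [S]/0.7409 = 7.437 mM, giving Km = 7.437 − 5.51 = 1.93 mM.

1.93 mM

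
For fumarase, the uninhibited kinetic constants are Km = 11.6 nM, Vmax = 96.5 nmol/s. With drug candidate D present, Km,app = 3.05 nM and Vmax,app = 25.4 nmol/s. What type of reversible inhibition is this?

Both Km and Vmax decrease by the same factor (~3.80-fold) — characteristic of uncompetitive inhibition.

uncompetitive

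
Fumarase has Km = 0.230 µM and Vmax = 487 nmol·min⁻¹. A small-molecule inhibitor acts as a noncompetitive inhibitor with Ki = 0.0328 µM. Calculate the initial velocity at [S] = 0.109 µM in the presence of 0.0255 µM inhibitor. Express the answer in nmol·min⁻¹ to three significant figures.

With α = 1 + [I]/Ki = 1 + 0.0255/0.0328 = 1.777, the noncompetitive rate law is v = (Vmax/α)·[S] / (Km + [S]).
v = (487/1.777)×0.109 / (0.230 + 0.109) = 29.86/0.3390 = 88.1 nmol·min⁻¹.

88.1 nmol·min⁻¹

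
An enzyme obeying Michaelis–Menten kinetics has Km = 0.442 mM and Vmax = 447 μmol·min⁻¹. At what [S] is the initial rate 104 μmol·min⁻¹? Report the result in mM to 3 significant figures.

Rearranging v = Vmax[S]/(Km+[S]) gives [S] = Km·v/(Vmax − v).
[S] = 0.442 × 104 / (447 − 104) = 45.97/343.0 = 0.134 mM.

0.134 mM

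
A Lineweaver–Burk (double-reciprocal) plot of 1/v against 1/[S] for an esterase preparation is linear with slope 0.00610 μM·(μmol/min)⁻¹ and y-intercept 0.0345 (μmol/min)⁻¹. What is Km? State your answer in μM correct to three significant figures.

0.177 μM

y-intercept = 1/Vmax ⇒ Vmax = 29.0 μmol/min; slope = Km/Vmax ⇒ Km = slope × Vmax.
Km = 0.00610 × 29.0 = 0.177 μM.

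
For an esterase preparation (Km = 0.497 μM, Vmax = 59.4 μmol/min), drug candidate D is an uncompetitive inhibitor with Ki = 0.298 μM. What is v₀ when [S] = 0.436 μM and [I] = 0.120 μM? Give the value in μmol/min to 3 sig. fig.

α = 1 + [I]/Ki = 1 + 0.120/0.298 = 1.403.
For an uncompetitive inhibitor, both parameters are divided by α, giving Vmax/α and Km/α: Km,app = 0.354 μM, Vmax,app = 42.3 μmol/min.
v = Vmax,app·[S]/(Km,app + [S]) = 42.3 × 0.436/(0.354 + 0.436) = 23.4 μmol/min.

23.4 μmol/min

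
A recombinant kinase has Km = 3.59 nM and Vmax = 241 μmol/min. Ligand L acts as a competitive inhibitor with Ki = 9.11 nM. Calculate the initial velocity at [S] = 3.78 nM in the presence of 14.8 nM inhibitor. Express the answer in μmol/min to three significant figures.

69.0 μmol/min

α = 1 + [I]/Ki = 1 + 14.8/9.11 = 2.625.
For a competitive inhibitor, Vmax is unchanged and the apparent Km becomes α·Km: Km,app = 9.42 nM, Vmax,app = 241 μmol/min.
v = Vmax,app·[S]/(Km,app + [S]) = 241 × 3.78/(9.42 + 3.78) = 69.0 μmol/min.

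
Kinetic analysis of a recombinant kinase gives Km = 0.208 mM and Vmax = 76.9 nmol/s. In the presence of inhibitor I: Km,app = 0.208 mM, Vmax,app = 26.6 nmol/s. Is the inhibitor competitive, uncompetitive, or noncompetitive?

Vmax decreases (76.9 → 26.6 nmol/s) while Km is unchanged — pure noncompetitive inhibition.

noncompetitive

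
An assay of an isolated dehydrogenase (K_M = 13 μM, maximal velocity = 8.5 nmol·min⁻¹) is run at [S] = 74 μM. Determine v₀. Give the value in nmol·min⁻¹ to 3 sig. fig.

v = Vmax·[S]/(Km + [S]) = 8.5 × 74 / (13 + 74)
  = 629.0 / 87.00 = 7.23 nmol·min⁻¹.

7.23 nmol·min⁻¹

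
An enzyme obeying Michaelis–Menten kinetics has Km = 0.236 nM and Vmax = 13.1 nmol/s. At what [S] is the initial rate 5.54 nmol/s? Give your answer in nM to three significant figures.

0.173 nM

The required fractional saturation is v/Vmax = 5.54/13.1 = 0.4229.
Then [S]/(Km+[S]) = 0.4229 ⇒ [S] = 0.236 × 0.4229/(1 − 0.4229) = 0.173 nM.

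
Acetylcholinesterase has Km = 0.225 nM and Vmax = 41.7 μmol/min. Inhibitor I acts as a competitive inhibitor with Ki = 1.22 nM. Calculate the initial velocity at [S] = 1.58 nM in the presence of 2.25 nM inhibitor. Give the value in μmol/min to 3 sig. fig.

α = 1 + [I]/Ki = 1 + 2.25/1.22 = 2.844.
For a competitive inhibitor, Vmax is unchanged and the apparent Km becomes α·Km: Km,app = 0.640 nM, Vmax,app = 41.7 μmol/min.
v = Vmax,app·[S]/(Km,app + [S]) = 41.7 × 1.58/(0.640 + 1.58) = 29.7 μmol/min.

29.7 μmol/min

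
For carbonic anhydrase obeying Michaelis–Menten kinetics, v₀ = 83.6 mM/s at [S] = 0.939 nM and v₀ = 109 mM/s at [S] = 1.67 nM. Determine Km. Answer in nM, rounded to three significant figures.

In reciprocal form, 1/v = (Km/Vmax)·(1/[S]) + 1/Vmax. The two points give (1/[S], 1/v) = (1.065, 0.01196) and (0.5988, 0.009174).
Slope = (0.01196 − 0.009174)/(1.065 − 0.5988) = 0.005980; intercept = 0.01196 − 0.005980×1.065 = 0.005594.
Vmax = 1/intercept = 179 mM/s; Km = slope × Vmax = 0.005980 × 179 = 1.07 nM.

1.07 nM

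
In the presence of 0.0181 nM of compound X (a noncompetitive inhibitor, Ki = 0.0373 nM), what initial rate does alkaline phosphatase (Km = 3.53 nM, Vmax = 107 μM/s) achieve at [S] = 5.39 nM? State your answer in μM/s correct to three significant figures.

43.5 μM/s

α = 1 + [I]/Ki = 1 + 0.0181/0.0373 = 1.485.
For a noncompetitive inhibitor, Vmax is reduced to Vmax/α while Km is unchanged: Km,app = 3.53 nM, Vmax,app = 72.0 μM/s.
v = Vmax,app·[S]/(Km,app + [S]) = 72.0 × 5.39/(3.53 + 5.39) = 43.5 μM/s.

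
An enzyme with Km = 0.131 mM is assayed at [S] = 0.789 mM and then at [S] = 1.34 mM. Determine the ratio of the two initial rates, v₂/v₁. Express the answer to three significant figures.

The fractional saturations are [S]/(Km+[S]) = 0.789/0.9200 = 0.8576 and 1.34/1.471 = 0.9109.
v₂/v₁ is just their ratio: 0.9109/0.8576 = 1.06.

1.06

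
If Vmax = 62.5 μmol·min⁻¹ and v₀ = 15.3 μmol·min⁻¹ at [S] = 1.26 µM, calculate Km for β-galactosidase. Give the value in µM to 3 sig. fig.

v/Vmax = 15.3/62.5 = 0.2448 = [S]/(Km+[S]).
So Km + [S] = [S]/0.2448 = 5.147 µM, giving Km = 5.147 − 1.26 = 3.89 µM.

3.89 µM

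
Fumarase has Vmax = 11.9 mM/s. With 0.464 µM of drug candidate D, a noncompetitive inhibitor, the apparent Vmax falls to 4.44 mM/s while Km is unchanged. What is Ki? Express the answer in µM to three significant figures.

0.276 µM

Noncompetitive: Vmax,app = Vmax/α with α = 1 + [I]/Ki.
α = Vmax/Vmax,app = 11.9/4.44 = 2.680.
Ki = [I]/(α − 1) = 0.464/1.680 = 0.276 µM.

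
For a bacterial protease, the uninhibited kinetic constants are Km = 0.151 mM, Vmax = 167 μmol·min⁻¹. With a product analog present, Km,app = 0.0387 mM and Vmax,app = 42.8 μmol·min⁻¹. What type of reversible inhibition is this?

Both Km and Vmax decrease by the same factor (~3.90-fold) — characteristic of uncompetitive inhibition.

uncompetitive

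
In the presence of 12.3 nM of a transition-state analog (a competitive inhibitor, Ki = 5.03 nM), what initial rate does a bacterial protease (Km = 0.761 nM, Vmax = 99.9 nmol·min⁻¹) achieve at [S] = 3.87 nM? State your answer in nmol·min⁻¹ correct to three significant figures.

With α = 1 + [I]/Ki = 1 + 12.3/5.03 = 3.445, the competitive rate law is v = Vmax[S] / (αKm + [S]).
v = 99.9×3.87 / (3.445×0.761 + 3.87) = 386.6/6.492 = 59.6 nmol·min⁻¹.

59.6 nmol·min⁻¹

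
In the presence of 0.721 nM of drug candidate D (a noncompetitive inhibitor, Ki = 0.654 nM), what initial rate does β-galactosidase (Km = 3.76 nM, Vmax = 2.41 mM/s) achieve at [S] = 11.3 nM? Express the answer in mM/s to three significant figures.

With α = 1 + [I]/Ki = 1 + 0.721/0.654 = 2.102, the noncompetitive rate law is v = (Vmax/α)·[S] / (Km + [S]).
v = (2.41/2.102)×11.3 / (3.76 + 11.3) = 12.95/15.06 = 0.860 mM/s.

0.860 mM/s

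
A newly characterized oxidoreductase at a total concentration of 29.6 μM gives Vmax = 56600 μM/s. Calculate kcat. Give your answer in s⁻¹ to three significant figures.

1910 s⁻¹

kcat = Vmax/[E]total = 56600 μM/s / 29.6 μM = 1910 s⁻¹.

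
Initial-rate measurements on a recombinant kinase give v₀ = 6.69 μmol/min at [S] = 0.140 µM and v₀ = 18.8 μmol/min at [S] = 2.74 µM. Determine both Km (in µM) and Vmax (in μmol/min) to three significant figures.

Km = 0.296 µM; Vmax = 20.8 μmol/min

From v = Vmax[S]/(Km+[S]), each point gives Vmax = v(Km+[S])/[S].
Equating: 6.69(Km+0.140)/0.140 = 18.8(Km+2.74)/2.74.
47.79·Km + 6.69 = 6.861·Km + 18.8, so (47.79 − 6.861)·Km = 18.8 − 6.69.
Km = 12.11/40.92 = 0.296 µM; then Vmax = 6.69(0.296+0.140)/0.140 = 20.8 μmol/min.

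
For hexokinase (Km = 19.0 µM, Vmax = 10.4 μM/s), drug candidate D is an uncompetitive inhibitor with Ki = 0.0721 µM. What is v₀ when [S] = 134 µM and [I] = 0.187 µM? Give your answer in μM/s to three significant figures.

2.78 μM/s

α = 1 + [I]/Ki = 1 + 0.187/0.0721 = 3.594.
For an uncompetitive inhibitor, both parameters are divided by α, giving Vmax/α and Km/α: Km,app = 5.29 µM, Vmax,app = 2.89 μM/s.
v = Vmax,app·[S]/(Km,app + [S]) = 2.89 × 134/(5.29 + 134) = 2.78 μM/s.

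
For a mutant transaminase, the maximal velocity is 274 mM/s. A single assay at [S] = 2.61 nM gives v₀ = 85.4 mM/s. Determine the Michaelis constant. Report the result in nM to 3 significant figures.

From v = Vmax[S]/(Km+[S]), Km = [S](Vmax − v)/v.
Km = 2.61 × (274 − 85.4) / 85.4 = 492.2/85.4 = 5.76 nM.

5.76 nM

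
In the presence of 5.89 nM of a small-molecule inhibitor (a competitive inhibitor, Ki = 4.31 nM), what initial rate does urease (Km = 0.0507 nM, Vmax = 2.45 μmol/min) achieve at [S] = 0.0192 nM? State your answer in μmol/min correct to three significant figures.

0.338 μmol/min

With α = 1 + [I]/Ki = 1 + 5.89/4.31 = 2.367, the competitive rate law is v = Vmax[S] / (αKm + [S]).
v = 2.45×0.0192 / (2.367×0.0507 + 0.0192) = 0.04704/0.1392 = 0.338 μmol/min.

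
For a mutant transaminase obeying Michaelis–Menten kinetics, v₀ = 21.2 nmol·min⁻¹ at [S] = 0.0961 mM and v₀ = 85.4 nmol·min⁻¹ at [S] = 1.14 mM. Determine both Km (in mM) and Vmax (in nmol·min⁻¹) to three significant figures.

Km = 0.441 mM; Vmax = 118 nmol·min⁻¹

In reciprocal form, 1/v = (Km/Vmax)·(1/[S]) + 1/Vmax. The two points give (1/[S], 1/v) = (10.41, 0.04717) and (0.8772, 0.01171).
Slope = (0.04717 − 0.01171)/(10.41 − 0.8772) = 0.003721; intercept = 0.04717 − 0.003721×10.41 = 0.008445.
Vmax = 1/intercept = 118 nmol·min⁻¹; Km = slope × Vmax = 0.003721 × 118 = 0.441 mM.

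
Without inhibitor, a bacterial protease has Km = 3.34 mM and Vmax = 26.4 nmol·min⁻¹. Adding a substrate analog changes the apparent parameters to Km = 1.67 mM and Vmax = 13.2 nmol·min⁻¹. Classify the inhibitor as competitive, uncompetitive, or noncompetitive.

Both Km and Vmax decrease by the same factor (~2.00-fold) — characteristic of uncompetitive inhibition.

uncompetitive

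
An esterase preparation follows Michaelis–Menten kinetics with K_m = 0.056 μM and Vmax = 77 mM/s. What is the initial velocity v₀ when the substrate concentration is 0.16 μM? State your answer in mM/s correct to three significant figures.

57.0 mM/s

[S]/(Km+[S]) = 0.16/0.2160 = 0.7407, the fractional saturation.
v = 0.7407 × Vmax = 0.7407 × 77 = 57.0 mM/s.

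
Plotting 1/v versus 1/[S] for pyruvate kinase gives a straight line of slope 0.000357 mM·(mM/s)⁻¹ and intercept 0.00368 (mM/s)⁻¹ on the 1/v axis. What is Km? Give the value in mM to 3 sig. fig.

0.0970 mM

y-intercept = 1/Vmax ⇒ Vmax = 272 mM/s; slope = Km/Vmax ⇒ Km = slope × Vmax.
Km = 0.000357 × 272 = 0.0970 mM.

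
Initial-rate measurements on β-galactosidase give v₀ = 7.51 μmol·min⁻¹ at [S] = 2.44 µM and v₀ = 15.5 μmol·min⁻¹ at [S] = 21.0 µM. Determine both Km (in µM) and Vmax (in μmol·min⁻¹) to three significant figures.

From v = Vmax[S]/(Km+[S]), each point gives Vmax = v(Km+[S])/[S].
Equating: 7.51(Km+2.44)/2.44 = 15.5(Km+21.0)/21.0.
3.078·Km + 7.51 = 0.7381·Km + 15.5, so (3.078 − 0.7381)·Km = 15.5 − 7.51.
Km = 7.990/2.340 = 3.41 µM; then Vmax = 7.51(3.41+2.44)/2.44 = 18.0 μmol·min⁻¹.

Km = 3.41 µM; Vmax = 18.0 μmol·min⁻¹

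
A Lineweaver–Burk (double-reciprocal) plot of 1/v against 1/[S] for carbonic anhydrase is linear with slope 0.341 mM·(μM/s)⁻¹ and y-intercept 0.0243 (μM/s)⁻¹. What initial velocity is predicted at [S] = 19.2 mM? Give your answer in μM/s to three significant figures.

The y-intercept is 1/Vmax, so Vmax = 1/0.0243 = 41.2 μM/s.
The slope is Km/Vmax, so Km = 0.341 × 41.2 = 14.0 mM.
Then v = 41.2 × 19.2/(14.0 + 19.2) = 23.8 μM/s.

23.8 μM/s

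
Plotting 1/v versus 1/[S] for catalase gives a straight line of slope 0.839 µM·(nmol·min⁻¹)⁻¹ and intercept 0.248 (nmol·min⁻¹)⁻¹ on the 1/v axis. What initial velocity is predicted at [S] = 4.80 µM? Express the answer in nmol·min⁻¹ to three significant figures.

The y-intercept is 1/Vmax, so Vmax = 1/0.248 = 4.03 nmol·min⁻¹.
The slope is Km/Vmax, so Km = 0.839 × 4.03 = 3.38 µM.
Then v = 4.03 × 4.80/(3.38 + 4.80) = 2.37 nmol·min⁻¹.

2.37 nmol·min⁻¹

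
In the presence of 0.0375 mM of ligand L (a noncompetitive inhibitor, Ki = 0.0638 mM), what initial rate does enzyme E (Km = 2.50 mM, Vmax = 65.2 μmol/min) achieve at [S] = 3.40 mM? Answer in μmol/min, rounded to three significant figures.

23.7 μmol/min

α = 1 + [I]/Ki = 1 + 0.0375/0.0638 = 1.588.
For a noncompetitive inhibitor, Vmax is reduced to Vmax/α while Km is unchanged: Km,app = 2.50 mM, Vmax,app = 41.1 μmol/min.
v = Vmax,app·[S]/(Km,app + [S]) = 41.1 × 3.40/(2.50 + 3.40) = 23.7 μmol/min.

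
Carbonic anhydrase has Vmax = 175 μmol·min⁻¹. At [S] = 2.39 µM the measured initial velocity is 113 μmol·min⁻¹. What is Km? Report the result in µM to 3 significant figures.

v/Vmax = 113/175 = 0.6457 = [S]/(Km+[S]).
So Km + [S] = [S]/0.6457 = 3.701 µM, giving Km = 3.701 − 2.39 = 1.31 µM.

1.31 µM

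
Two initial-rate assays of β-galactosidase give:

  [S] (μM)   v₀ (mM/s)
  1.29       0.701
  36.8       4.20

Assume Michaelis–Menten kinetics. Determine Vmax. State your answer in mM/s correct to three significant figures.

In reciprocal form, 1/v = (Km/Vmax)·(1/[S]) + 1/Vmax. The two points give (1/[S], 1/v) = (0.7752, 1.427) and (0.02717, 0.2381).
Slope = (1.427 − 0.2381)/(0.7752 − 0.02717) = 1.589; intercept = 1.427 − 1.589×0.7752 = 0.1949.
Vmax = 1/intercept = 5.13 mM/s; Km = slope × Vmax = 1.589 × 5.13 = 8.15 μM.

5.13 mM/s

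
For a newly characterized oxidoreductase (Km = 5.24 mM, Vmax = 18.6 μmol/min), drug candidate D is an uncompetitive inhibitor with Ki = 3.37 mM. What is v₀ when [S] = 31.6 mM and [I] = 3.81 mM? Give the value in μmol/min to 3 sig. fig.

8.10 μmol/min

α = 1 + [I]/Ki = 1 + 3.81/3.37 = 2.131.
For an uncompetitive inhibitor, both parameters are divided by α, giving Vmax/α and Km/α: Km,app = 2.46 mM, Vmax,app = 8.73 μmol/min.
v = Vmax,app·[S]/(Km,app + [S]) = 8.73 × 31.6/(2.46 + 31.6) = 8.10 μmol/min.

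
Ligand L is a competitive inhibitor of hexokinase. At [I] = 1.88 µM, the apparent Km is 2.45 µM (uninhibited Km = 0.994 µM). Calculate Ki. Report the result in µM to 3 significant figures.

Competitive: Km,app = α·Km with α = 1 + [I]/Ki.
α = Km,app/Km = 2.45/0.994 = 2.465.
Ki = [I]/(α − 1) = 1.88/1.465 = 1.28 µM.

1.28 µM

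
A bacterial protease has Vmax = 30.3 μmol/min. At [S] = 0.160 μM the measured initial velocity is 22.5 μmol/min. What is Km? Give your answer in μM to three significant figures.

v/Vmax = 22.5/30.3 = 0.7426 = [S]/(Km+[S]).
So Km + [S] = [S]/0.7426 = 0.2155 μM, giving Km = 0.2155 − 0.160 = 0.0555 μM.

0.0555 μM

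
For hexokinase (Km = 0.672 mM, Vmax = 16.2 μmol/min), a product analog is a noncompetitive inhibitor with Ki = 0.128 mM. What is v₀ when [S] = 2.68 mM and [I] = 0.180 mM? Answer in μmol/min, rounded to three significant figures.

With α = 1 + [I]/Ki = 1 + 0.180/0.128 = 2.406, the noncompetitive rate law is v = (Vmax/α)·[S] / (Km + [S]).
v = (16.2/2.406)×2.68 / (0.672 + 2.68) = 18.04/3.352 = 5.38 μmol/min.

5.38 μmol/min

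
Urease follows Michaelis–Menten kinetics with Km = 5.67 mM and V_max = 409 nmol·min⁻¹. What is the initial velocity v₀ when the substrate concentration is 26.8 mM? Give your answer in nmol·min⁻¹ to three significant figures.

[S]/(Km+[S]) = 26.8/32.47 = 0.8254, the fractional saturation.
v = 0.8254 × Vmax = 0.8254 × 409 = 338 nmol·min⁻¹.

338 nmol·min⁻¹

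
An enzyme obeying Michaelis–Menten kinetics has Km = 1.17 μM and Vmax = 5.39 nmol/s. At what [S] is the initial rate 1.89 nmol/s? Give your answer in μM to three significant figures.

The required fractional saturation is v/Vmax = 1.89/5.39 = 0.3506.
Then [S]/(Km+[S]) = 0.3506 ⇒ [S] = 1.17 × 0.3506/(1 − 0.3506) = 0.632 μM.

0.632 μM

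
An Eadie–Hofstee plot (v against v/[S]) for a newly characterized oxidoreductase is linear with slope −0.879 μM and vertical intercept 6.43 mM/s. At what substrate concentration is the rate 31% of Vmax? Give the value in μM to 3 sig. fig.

The Eadie–Hofstee slope gives Km = 0.879 μM (slope = −Km).
v/Vmax = [S]/(Km+[S]) = 0.31 ⇒ [S] = Km·0.31/(1−0.31) = 0.879 × 0.4493 = 0.395 μM.

0.395 μM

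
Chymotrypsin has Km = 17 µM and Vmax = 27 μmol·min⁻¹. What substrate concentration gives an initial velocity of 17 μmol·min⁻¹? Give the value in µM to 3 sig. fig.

The required fractional saturation is v/Vmax = 17/27 = 0.6296.
Then [S]/(Km+[S]) = 0.6296 ⇒ [S] = 17 × 0.6296/(1 − 0.6296) = 28.9 µM.

28.9 µM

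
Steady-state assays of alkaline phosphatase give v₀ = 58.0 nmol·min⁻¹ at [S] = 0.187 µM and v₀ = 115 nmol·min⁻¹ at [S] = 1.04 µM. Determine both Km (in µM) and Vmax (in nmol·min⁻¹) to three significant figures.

From v = Vmax[S]/(Km+[S]), each point gives Vmax = v(Km+[S])/[S].
Equating: 58.0(Km+0.187)/0.187 = 115(Km+1.04)/1.04.
310.2·Km + 58.0 = 110.6·Km + 115, so (310.2 − 110.6)·Km = 115 − 58.0.
Km = 57.00/199.6 = 0.286 µM; then Vmax = 58.0(0.286+0.187)/0.187 = 147 nmol·min⁻¹.

Km = 0.286 µM; Vmax = 147 nmol·min⁻¹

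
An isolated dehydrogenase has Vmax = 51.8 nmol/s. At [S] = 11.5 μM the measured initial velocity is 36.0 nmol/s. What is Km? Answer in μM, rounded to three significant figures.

From v = Vmax[S]/(Km+[S]), Km = [S](Vmax − v)/v.
Km = 11.5 × (51.8 − 36.0) / 36.0 = 181.7/36.0 = 5.05 μM.

5.05 μM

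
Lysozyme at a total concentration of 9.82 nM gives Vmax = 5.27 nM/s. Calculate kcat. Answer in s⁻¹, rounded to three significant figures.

kcat = Vmax/[E]total = 5.27 nM/s / 9.82 nM = 0.537 s⁻¹.

0.537 s⁻¹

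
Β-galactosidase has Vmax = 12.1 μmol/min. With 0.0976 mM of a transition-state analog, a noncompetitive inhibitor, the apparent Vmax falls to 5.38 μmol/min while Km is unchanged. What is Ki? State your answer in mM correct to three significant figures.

Noncompetitive: Vmax,app = Vmax/α with α = 1 + [I]/Ki.
α = Vmax/Vmax,app = 12.1/5.38 = 2.249.
Since α = 1 + [I]/Ki, [I]/Ki = 2.249 − 1 = 1.249 and Ki = 0.0976/1.249 = 0.0781 mM.

0.0781 mM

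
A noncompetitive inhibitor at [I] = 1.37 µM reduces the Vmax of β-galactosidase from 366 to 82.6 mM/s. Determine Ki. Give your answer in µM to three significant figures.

Noncompetitive: Vmax,app = Vmax/α with α = 1 + [I]/Ki.
α = Vmax/Vmax,app = 366/82.6 = 4.431.
Ki = [I]/(α − 1) = 1.37/3.431 = 0.399 µM.

0.399 µM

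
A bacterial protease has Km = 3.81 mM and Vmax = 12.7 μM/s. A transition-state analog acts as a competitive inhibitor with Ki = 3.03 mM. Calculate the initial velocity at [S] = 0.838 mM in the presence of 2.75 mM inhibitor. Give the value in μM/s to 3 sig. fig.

1.31 μM/s

α = 1 + [I]/Ki = 1 + 2.75/3.03 = 1.908.
For a competitive inhibitor, Vmax is unchanged and the apparent Km becomes α·Km: Km,app = 7.27 mM, Vmax,app = 12.7 μM/s.
v = Vmax,app·[S]/(Km,app + [S]) = 12.7 × 0.838/(7.27 + 0.838) = 1.31 μM/s.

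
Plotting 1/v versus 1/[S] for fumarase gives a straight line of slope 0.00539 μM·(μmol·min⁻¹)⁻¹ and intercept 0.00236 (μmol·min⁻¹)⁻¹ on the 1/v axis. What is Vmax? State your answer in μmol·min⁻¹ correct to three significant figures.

424 μmol·min⁻¹

The y-intercept of a Lineweaver–Burk plot equals 1/Vmax, so Vmax = 1/0.00236 = 424 μmol·min⁻¹.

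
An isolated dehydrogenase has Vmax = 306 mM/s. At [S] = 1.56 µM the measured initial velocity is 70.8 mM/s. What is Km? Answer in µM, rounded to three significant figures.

v/Vmax = 70.8/306 = 0.2314 = [S]/(Km+[S]).
So Km + [S] = [S]/0.2314 = 6.742 µM, giving Km = 6.742 − 1.56 = 5.18 µM.

5.18 µM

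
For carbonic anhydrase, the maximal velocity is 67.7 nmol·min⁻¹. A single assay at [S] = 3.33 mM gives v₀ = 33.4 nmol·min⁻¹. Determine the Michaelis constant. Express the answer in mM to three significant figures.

From v = Vmax[S]/(Km+[S]), Km = [S](Vmax − v)/v.
Km = 3.33 × (67.7 − 33.4) / 33.4 = 114.2/33.4 = 3.42 mM.

3.42 mM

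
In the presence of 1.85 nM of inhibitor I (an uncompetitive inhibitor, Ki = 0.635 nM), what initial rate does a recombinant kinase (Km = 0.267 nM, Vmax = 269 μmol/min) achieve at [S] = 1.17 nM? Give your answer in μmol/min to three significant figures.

With α = 1 + [I]/Ki = 1 + 1.85/0.635 = 3.913, the uncompetitive rate law is v = (Vmax/α)·[S] / (Km/α + [S]).
v = (269/3.913)×1.17 / (0.267/3.913 + 1.17) = 80.42/1.238 = 65.0 μmol/min.

65.0 μmol/min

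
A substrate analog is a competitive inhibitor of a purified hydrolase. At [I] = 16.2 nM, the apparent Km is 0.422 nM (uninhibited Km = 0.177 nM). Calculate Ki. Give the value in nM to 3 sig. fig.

Competitive: Km,app = α·Km with α = 1 + [I]/Ki.
α = Km,app/Km = 0.422/0.177 = 2.384.
Ki = [I]/(α − 1) = 16.2/1.384 = 11.7 nM.

11.7 nM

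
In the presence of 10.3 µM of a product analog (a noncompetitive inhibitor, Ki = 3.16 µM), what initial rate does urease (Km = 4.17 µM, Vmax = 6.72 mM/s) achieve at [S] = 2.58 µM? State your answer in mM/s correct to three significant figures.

α = 1 + [I]/Ki = 1 + 10.3/3.16 = 4.259.
For a noncompetitive inhibitor, Vmax is reduced to Vmax/α while Km is unchanged: Km,app = 4.17 µM, Vmax,app = 1.58 mM/s.
v = Vmax,app·[S]/(Km,app + [S]) = 1.58 × 2.58/(4.17 + 2.58) = 0.603 mM/s.

0.603 mM/s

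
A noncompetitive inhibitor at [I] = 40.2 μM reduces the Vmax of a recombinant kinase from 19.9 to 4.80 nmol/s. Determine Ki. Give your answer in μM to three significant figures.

12.8 μM

Noncompetitive: Vmax,app = Vmax/α with α = 1 + [I]/Ki.
α = Vmax/Vmax,app = 19.9/4.80 = 4.146.
Since α = 1 + [I]/Ki, [I]/Ki = 4.146 − 1 = 3.146 and Ki = 40.2/3.146 = 12.8 μM.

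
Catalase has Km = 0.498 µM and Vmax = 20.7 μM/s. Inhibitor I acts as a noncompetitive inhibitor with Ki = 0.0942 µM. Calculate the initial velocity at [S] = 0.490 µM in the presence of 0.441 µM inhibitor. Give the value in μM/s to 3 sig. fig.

α = 1 + [I]/Ki = 1 + 0.441/0.0942 = 5.682.
For a noncompetitive inhibitor, Vmax is reduced to Vmax/α while Km is unchanged: Km,app = 0.498 µM, Vmax,app = 3.64 μM/s.
v = Vmax,app·[S]/(Km,app + [S]) = 3.64 × 0.490/(0.498 + 0.490) = 1.81 μM/s.

1.81 μM/s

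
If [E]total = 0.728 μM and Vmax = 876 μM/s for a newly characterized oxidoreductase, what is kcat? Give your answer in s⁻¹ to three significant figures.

1200 s⁻¹

kcat = Vmax/[E]total = 876 μM/s / 0.728 μM = 1200 s⁻¹.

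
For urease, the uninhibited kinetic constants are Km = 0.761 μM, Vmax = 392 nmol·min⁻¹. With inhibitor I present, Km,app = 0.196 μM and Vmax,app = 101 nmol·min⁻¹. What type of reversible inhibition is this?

uncompetitive

Both Km and Vmax decrease by the same factor (~3.88-fold) — characteristic of uncompetitive inhibition.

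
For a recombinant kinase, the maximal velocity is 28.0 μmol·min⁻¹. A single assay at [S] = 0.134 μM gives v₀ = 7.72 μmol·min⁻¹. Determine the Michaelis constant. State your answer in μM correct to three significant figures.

v/Vmax = 7.72/28.0 = 0.2757 = [S]/(Km+[S]).
So Km + [S] = [S]/0.2757 = 0.4860 μM, giving Km = 0.4860 − 0.134 = 0.352 μM.

0.352 μM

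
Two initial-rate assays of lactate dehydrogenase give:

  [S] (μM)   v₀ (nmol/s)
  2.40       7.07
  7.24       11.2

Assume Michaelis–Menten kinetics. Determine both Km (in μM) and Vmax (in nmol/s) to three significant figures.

In reciprocal form, 1/v = (Km/Vmax)·(1/[S]) + 1/Vmax. The two points give (1/[S], 1/v) = (0.4167, 0.1414) and (0.1381, 0.08929).
Slope = (0.1414 − 0.08929)/(0.4167 − 0.1381) = 0.1872; intercept = 0.1414 − 0.1872×0.4167 = 0.06342.
Vmax = 1/intercept = 15.8 nmol/s; Km = slope × Vmax = 0.1872 × 15.8 = 2.95 μM.

Km = 2.95 μM; Vmax = 15.8 nmol/s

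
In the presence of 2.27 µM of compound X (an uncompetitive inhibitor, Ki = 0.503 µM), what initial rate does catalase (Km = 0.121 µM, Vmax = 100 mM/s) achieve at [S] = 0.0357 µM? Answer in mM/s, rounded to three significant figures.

With α = 1 + [I]/Ki = 1 + 2.27/0.503 = 5.513, the uncompetitive rate law is v = (Vmax/α)·[S] / (Km/α + [S]).
v = (100/5.513)×0.0357 / (0.121/5.513 + 0.0357) = 0.6476/0.05765 = 11.2 mM/s.

11.2 mM/s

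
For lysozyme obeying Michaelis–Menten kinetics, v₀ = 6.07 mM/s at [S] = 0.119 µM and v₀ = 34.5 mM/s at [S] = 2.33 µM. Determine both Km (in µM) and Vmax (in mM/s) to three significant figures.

Km = 0.785 µM; Vmax = 46.1 mM/s

From v = Vmax[S]/(Km+[S]), each point gives Vmax = v(Km+[S])/[S].
Equating: 6.07(Km+0.119)/0.119 = 34.5(Km+2.33)/2.33.
51.01·Km + 6.07 = 14.81·Km + 34.5, so (51.01 − 14.81)·Km = 34.5 − 6.07.
Km = 28.43/36.20 = 0.785 µM; then Vmax = 6.07(0.785+0.119)/0.119 = 46.1 mM/s.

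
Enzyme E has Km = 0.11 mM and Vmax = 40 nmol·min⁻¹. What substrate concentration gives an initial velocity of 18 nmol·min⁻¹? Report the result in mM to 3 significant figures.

0.0900 mM

Rearranging v = Vmax[S]/(Km+[S]) gives [S] = Km·v/(Vmax − v).
[S] = 0.11 × 18 / (40 − 18) = 1.980/22.00 = 0.0900 mM.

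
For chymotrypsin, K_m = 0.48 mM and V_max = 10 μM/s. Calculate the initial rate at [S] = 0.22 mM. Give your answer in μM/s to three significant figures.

[S]/(Km+[S]) = 0.22/0.7000 = 0.3143, the fractional saturation.
v = 0.3143 × Vmax = 0.3143 × 10 = 3.14 μM/s.

3.14 μM/s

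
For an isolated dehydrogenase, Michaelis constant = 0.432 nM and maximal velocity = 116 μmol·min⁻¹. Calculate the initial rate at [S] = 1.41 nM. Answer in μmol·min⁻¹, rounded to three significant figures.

[S]/(Km+[S]) = 1.41/1.842 = 0.7655, the fractional saturation.
v = 0.7655 × Vmax = 0.7655 × 116 = 88.8 μmol·min⁻¹.

88.8 μmol·min⁻¹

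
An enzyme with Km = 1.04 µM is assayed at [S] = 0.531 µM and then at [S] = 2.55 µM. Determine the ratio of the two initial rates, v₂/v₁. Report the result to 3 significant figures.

Since Vmax cancels, v₂/v₁ = [S]₂(Km+[S]₁) / [S]₁(Km+[S]₂).
= 2.55×(1.04+0.531) / (0.531×(1.04+2.55)) = 4.006/1.906 = 2.10.

2.10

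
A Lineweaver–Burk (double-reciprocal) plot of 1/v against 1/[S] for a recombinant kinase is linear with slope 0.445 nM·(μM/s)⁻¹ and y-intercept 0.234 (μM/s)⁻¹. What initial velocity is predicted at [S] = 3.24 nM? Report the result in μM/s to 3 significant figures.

2.69 μM/s

The y-intercept is 1/Vmax, so Vmax = 1/0.234 = 4.27 μM/s.
The slope is Km/Vmax, so Km = 0.445 × 4.27 = 1.90 nM.
Then v = 4.27 × 3.24/(1.90 + 3.24) = 2.69 μM/s.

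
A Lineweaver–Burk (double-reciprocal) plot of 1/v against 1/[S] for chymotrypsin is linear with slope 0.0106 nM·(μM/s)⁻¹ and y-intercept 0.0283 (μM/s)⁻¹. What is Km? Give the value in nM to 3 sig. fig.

y-intercept = 1/Vmax ⇒ Vmax = 35.3 μM/s; slope = Km/Vmax ⇒ Km = slope × Vmax.
Km = 0.0106 × 35.3 = 0.375 nM.

0.375 nM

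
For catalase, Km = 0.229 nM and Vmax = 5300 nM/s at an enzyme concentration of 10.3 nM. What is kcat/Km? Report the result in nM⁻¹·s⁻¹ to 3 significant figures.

kcat = Vmax/[E]total = 5300/10.3 = 515 s⁻¹.
kcat/Km = 515/0.229 = 2250 nM⁻¹·s⁻¹.

2250 nM⁻¹·s⁻¹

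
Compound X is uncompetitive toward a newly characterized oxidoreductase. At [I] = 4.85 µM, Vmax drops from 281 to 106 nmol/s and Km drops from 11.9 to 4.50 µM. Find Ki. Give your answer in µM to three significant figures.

2.94 µM

Uncompetitive: Vmax,app = Vmax/α (and Km,app = Km/α) with α = 1 + [I]/Ki.
α = Vmax/Vmax,app = 281/106 = 2.651.
Since α = 1 + [I]/Ki, [I]/Ki = 2.651 − 1 = 1.651 and Ki = 4.85/1.651 = 2.94 µM.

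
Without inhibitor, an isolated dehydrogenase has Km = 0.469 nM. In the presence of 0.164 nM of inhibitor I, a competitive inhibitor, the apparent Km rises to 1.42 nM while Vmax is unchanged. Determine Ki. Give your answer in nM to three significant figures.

Competitive: Km,app = α·Km with α = 1 + [I]/Ki.
α = Km,app/Km = 1.42/0.469 = 3.028.
Ki = [I]/(α − 1) = 0.164/2.028 = 0.0809 nM.

0.0809 nM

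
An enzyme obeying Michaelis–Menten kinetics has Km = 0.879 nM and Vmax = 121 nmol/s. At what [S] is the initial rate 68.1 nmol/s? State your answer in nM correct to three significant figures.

1.13 nM

The required fractional saturation is v/Vmax = 68.1/121 = 0.5628.
Then [S]/(Km+[S]) = 0.5628 ⇒ [S] = 0.879 × 0.5628/(1 − 0.5628) = 1.13 nM.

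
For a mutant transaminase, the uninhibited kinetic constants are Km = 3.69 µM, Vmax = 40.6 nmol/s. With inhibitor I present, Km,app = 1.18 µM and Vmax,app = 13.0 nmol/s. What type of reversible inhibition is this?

uncompetitive

Both Km and Vmax decrease by the same factor (~3.12-fold) — characteristic of uncompetitive inhibition.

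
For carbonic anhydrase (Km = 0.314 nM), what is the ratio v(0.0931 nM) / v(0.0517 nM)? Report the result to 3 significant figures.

The fractional saturations are [S]/(Km+[S]) = 0.0517/0.3657 = 0.1414 and 0.0931/0.4071 = 0.2287.
v₂/v₁ is just their ratio: 0.2287/0.1414 = 1.62.

1.62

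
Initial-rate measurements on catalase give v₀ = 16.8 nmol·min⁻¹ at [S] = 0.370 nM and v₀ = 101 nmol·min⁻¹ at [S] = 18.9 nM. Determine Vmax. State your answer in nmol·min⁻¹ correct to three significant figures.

112 nmol·min⁻¹

In reciprocal form, 1/v = (Km/Vmax)·(1/[S]) + 1/Vmax. The two points give (1/[S], 1/v) = (2.703, 0.05952) and (0.05291, 0.009901).
Slope = (0.05952 − 0.009901)/(2.703 − 0.05291) = 0.01873; intercept = 0.05952 − 0.01873×2.703 = 0.008910.
Vmax = 1/intercept = 112 nmol·min⁻¹; Km = slope × Vmax = 0.01873 × 112 = 2.10 nM.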